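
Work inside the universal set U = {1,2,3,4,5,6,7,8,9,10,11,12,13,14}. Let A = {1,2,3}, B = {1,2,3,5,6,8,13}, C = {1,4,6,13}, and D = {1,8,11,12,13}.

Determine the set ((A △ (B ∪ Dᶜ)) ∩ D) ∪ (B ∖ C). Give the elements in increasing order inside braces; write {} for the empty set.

{2,3,5,8,13}

Dᶜ = {2,3,4,5,6,7,9,10,14}
B ∪ Dᶜ = {1,2,3,4,5,6,7,8,9,10,13,14}
A △ (B ∪ Dᶜ) = {4,5,6,7,8,9,10,13,14}
(A △ (B ∪ Dᶜ)) ∩ D = {8,13}
B ∖ C = {2,3,5,8}
((A △ (B ∪ Dᶜ)) ∩ D) ∪ (B ∖ C) = {2,3,5,8,13}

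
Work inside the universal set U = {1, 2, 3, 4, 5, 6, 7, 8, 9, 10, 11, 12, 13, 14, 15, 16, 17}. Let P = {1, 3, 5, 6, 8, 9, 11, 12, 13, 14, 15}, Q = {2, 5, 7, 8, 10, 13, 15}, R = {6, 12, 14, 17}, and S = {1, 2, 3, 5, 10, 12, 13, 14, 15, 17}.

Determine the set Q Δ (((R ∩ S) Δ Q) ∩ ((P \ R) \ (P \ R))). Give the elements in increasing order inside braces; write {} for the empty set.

{2, 5, 7, 8, 10, 13, 15}

R ∩ S = {12, 14, 17}
(R ∩ S) Δ Q = {2, 5, 7, 8, 10, 12, 13, 14, 15, 17}
P \ R = {1, 3, 5, 8, 9, 11, 13, 15}
(P \ R) \ (P \ R) = {}
((R ∩ S) Δ Q) ∩ ((P \ R) \ (P \ R)) = {}
Q Δ (((R ∩ S) Δ Q) ∩ ((P \ R) \ (P \ R))) = {2, 5, 7, 8, 10, 13, 15}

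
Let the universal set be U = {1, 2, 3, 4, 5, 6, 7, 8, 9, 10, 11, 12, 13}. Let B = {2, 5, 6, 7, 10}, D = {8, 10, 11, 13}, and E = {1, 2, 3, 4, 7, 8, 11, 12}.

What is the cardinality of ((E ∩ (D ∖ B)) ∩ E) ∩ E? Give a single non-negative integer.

2

D ∖ B = {8, 11, 13}
E ∩ (D ∖ B) = {8, 11}
(E ∩ (D ∖ B)) ∩ E = {8, 11}
((E ∩ (D ∖ B)) ∩ E) ∩ E = {8, 11}
|((E ∩ (D ∖ B)) ∩ E) ∩ E| = 2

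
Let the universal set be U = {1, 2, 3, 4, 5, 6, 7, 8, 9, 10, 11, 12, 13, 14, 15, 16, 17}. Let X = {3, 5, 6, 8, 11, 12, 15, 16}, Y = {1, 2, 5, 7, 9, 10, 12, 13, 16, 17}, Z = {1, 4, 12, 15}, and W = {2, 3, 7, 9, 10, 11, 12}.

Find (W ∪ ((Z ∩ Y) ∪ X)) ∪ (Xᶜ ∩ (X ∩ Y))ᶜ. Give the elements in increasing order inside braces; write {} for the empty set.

Z ∩ Y = {1, 12}
(Z ∩ Y) ∪ X = {1, 3, 5, 6, 8, 11, 12, 15, 16}
W ∪ ((Z ∩ Y) ∪ X) = {1, 2, 3, 5, 6, 7, 8, 9, 10, 11, 12, 15, 16}
Xᶜ = {1, 2, 4, 7, 9, 10, 13, 14, 17}
X ∩ Y = {5, 12, 16}
Xᶜ ∩ (X ∩ Y) = {}
(Xᶜ ∩ (X ∩ Y))ᶜ = {1, 2, 3, 4, 5, 6, 7, 8, 9, 10, 11, 12, 13, 14, 15, 16, 17}
(W ∪ ((Z ∩ Y) ∪ X)) ∪ (Xᶜ ∩ (X ∩ Y))ᶜ = {1, 2, 3, 4, 5, 6, 7, 8, 9, 10, 11, 12, 13, 14, 15, 16, 17}

{1, 2, 3, 4, 5, 6, 7, 8, 9, 10, 11, 12, 13, 14, 15, 16, 17}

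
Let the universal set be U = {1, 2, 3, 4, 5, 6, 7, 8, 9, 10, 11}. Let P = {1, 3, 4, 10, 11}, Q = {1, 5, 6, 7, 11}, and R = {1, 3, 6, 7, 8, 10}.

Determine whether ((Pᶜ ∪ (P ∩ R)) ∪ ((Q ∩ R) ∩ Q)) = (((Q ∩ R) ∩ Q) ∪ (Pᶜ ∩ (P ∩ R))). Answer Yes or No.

Pᶜ = {2, 5, 6, 7, 8, 9}
P ∩ R = {1, 3, 10}
Pᶜ ∪ (P ∩ R) = {1, 2, 3, 5, 6, 7, 8, 9, 10}
Q ∩ R = {1, 6, 7}
(Q ∩ R) ∩ Q = {1, 6, 7}
(Pᶜ ∪ (P ∩ R)) ∪ ((Q ∩ R) ∩ Q) = {1, 2, 3, 5, 6, 7, 8, 9, 10}
Pᶜ ∩ (P ∩ R) = {}
((Q ∩ R) ∩ Q) ∪ (Pᶜ ∩ (P ∩ R)) = {1, 6, 7}
2 ∈ (Pᶜ ∪ (P ∩ R)) ∪ ((Q ∩ R) ∩ Q) but 2 ∉ ((Q ∩ R) ∩ Q) ∪ (Pᶜ ∩ (P ∩ R)), so they differ.

No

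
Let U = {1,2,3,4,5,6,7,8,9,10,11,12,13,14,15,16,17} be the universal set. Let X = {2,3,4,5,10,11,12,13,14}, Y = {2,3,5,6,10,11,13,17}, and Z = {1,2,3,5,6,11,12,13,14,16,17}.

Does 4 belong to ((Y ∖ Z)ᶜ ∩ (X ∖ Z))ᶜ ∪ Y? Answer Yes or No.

No

4 ∉ Y and 4 ∉ Z, so 4 ∉ Y ∖ Z
4 ∈ (Y ∖ Z)ᶜ since 4 ∉ (Y ∖ Z)
4 ∈ X and 4 ∉ Z, so 4 ∈ X ∖ Z
4 ∈ (Y ∖ Z)ᶜ and 4 ∈ (X ∖ Z), so 4 ∈ (Y ∖ Z)ᶜ ∩ (X ∖ Z)
4 ∉ ((Y ∖ Z)ᶜ ∩ (X ∖ Z))ᶜ since 4 ∈ ((Y ∖ Z)ᶜ ∩ (X ∖ Z))
4 ∉ ((Y ∖ Z)ᶜ ∩ (X ∖ Z))ᶜ and 4 ∉ Y, so 4 ∉ ((Y ∖ Z)ᶜ ∩ (X ∖ Z))ᶜ ∪ Y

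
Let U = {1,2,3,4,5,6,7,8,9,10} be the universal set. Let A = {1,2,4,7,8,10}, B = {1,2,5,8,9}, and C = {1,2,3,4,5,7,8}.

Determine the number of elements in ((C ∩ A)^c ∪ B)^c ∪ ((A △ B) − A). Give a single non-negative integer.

C ∩ A = {1,2,4,7,8}
(C ∩ A)^c = {3,5,6,9,10}
(C ∩ A)^c ∪ B = {1,2,3,5,6,8,9,10}
((C ∩ A)^c ∪ B)^c = {4,7}
A △ B = {4,5,7,9,10}
(A △ B) − A = {5,9}
((C ∩ A)^c ∪ B)^c ∪ ((A △ B) − A) = {4,5,7,9}
|((C ∩ A)^c ∪ B)^c ∪ ((A △ B) − A)| = 4

4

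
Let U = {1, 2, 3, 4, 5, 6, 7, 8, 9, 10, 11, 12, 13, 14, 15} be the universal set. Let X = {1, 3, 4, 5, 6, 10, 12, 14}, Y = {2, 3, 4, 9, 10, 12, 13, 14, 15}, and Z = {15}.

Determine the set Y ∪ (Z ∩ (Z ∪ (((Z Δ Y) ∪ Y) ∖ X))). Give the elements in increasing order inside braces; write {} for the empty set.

{2, 3, 4, 9, 10, 12, 13, 14, 15}

Z Δ Y = {2, 3, 4, 9, 10, 12, 13, 14}
(Z Δ Y) ∪ Y = {2, 3, 4, 9, 10, 12, 13, 14, 15}
((Z Δ Y) ∪ Y) ∖ X = {2, 9, 13, 15}
Z ∪ (((Z Δ Y) ∪ Y) ∖ X) = {2, 9, 13, 15}
Z ∩ (Z ∪ (((Z Δ Y) ∪ Y) ∖ X)) = {15}
Y ∪ (Z ∩ (Z ∪ (((Z Δ Y) ∪ Y) ∖ X))) = {2, 3, 4, 9, 10, 12, 13, 14, 15}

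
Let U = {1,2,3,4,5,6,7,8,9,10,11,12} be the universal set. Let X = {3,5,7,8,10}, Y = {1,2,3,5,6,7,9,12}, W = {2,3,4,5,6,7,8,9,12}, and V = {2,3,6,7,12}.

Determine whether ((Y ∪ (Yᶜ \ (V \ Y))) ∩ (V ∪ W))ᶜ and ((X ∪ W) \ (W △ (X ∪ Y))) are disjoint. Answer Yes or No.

Yes

Yᶜ = {4,8,10,11}
V \ Y = {}
Yᶜ \ (V \ Y) = {4,8,10,11}
Y ∪ (Yᶜ \ (V \ Y)) = {1,2,3,4,5,6,7,8,9,10,11,12}
V ∪ W = {2,3,4,5,6,7,8,9,12}
(Y ∪ (Yᶜ \ (V \ Y))) ∩ (V ∪ W) = {2,3,4,5,6,7,8,9,12}
((Y ∪ (Yᶜ \ (V \ Y))) ∩ (V ∪ W))ᶜ = {1,10,11}
X ∪ W = {2,3,4,5,6,7,8,9,10,12}
X ∪ Y = {1,2,3,5,6,7,8,9,10,12}
W △ (X ∪ Y) = {1,4,10}
(X ∪ W) \ (W △ (X ∪ Y)) = {2,3,5,6,7,8,9,12}
{1,10,11} and {2,3,5,6,7,8,9,12} share no elements.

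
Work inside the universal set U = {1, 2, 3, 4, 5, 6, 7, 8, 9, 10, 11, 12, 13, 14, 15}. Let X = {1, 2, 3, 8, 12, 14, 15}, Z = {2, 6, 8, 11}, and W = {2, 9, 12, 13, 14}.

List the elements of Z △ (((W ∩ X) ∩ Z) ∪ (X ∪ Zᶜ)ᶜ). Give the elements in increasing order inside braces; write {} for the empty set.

W ∩ X = {2, 12, 14}
(W ∩ X) ∩ Z = {2}
Zᶜ = {1, 3, 4, 5, 7, 9, 10, 12, 13, 14, 15}
X ∪ Zᶜ = {1, 2, 3, 4, 5, 7, 8, 9, 10, 12, 13, 14, 15}
(X ∪ Zᶜ)ᶜ = {6, 11}
((W ∩ X) ∩ Z) ∪ (X ∪ Zᶜ)ᶜ = {2, 6, 11}
Z △ (((W ∩ X) ∩ Z) ∪ (X ∪ Zᶜ)ᶜ) = {8}

{8}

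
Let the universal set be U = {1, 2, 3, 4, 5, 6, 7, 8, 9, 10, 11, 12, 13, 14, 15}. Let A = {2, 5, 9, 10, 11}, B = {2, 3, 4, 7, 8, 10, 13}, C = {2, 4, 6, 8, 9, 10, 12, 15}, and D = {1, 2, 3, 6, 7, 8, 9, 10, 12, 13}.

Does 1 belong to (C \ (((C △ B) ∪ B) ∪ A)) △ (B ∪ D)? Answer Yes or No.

Yes

1 ∉ C and 1 ∉ B, so 1 ∉ C △ B
1 ∉ (C △ B) and 1 ∉ B, so 1 ∉ (C △ B) ∪ B
1 ∉ ((C △ B) ∪ B) and 1 ∉ A, so 1 ∉ ((C △ B) ∪ B) ∪ A
1 ∉ C and 1 ∉ (((C △ B) ∪ B) ∪ A), so 1 ∉ C \ (((C △ B) ∪ B) ∪ A)
1 ∉ B and 1 ∈ D, so 1 ∈ B ∪ D
1 ∉ (C \ (((C △ B) ∪ B) ∪ A)) and 1 ∈ (B ∪ D), so 1 ∈ (C \ (((C △ B) ∪ B) ∪ A)) △ (B ∪ D)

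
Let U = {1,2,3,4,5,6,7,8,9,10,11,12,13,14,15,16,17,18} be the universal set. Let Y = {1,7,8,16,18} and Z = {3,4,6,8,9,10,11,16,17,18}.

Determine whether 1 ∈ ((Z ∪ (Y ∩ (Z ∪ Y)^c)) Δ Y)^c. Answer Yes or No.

1 ∉ Z and 1 ∈ Y, so 1 ∈ Z ∪ Y
1 ∉ (Z ∪ Y)^c since 1 ∈ (Z ∪ Y)
1 ∈ Y and 1 ∉ (Z ∪ Y)^c, so 1 ∉ Y ∩ (Z ∪ Y)^c
1 ∉ Z and 1 ∉ (Y ∩ (Z ∪ Y)^c), so 1 ∉ Z ∪ (Y ∩ (Z ∪ Y)^c)
1 ∉ (Z ∪ (Y ∩ (Z ∪ Y)^c)) and 1 ∈ Y, so 1 ∈ (Z ∪ (Y ∩ (Z ∪ Y)^c)) Δ Y
1 ∉ ((Z ∪ (Y ∩ (Z ∪ Y)^c)) Δ Y)^c since 1 ∈ ((Z ∪ (Y ∩ (Z ∪ Y)^c)) Δ Y)

No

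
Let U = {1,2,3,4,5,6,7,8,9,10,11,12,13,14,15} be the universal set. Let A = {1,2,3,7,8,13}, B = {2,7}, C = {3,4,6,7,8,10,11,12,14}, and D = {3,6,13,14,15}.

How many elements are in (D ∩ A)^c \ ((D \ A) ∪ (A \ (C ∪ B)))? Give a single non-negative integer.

D ∩ A = {3,13}
(D ∩ A)^c = {1,2,4,5,6,7,8,9,10,11,12,14,15}
D \ A = {6,14,15}
C ∪ B = {2,3,4,6,7,8,10,11,12,14}
A \ (C ∪ B) = {1,13}
(D \ A) ∪ (A \ (C ∪ B)) = {1,6,13,14,15}
(D ∩ A)^c \ ((D \ A) ∪ (A \ (C ∪ B))) = {2,4,5,7,8,9,10,11,12}
|(D ∩ A)^c \ ((D \ A) ∪ (A \ (C ∪ B)))| = 9

9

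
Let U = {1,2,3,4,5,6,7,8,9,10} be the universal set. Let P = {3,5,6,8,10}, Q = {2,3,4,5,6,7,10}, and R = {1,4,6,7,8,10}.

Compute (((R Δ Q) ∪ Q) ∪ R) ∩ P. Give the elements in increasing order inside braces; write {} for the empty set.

{3,5,6,8,10}

R Δ Q = {1,2,3,5,8}
(R Δ Q) ∪ Q = {1,2,3,4,5,6,7,8,10}
((R Δ Q) ∪ Q) ∪ R = {1,2,3,4,5,6,7,8,10}
(((R Δ Q) ∪ Q) ∪ R) ∩ P = {3,5,6,8,10}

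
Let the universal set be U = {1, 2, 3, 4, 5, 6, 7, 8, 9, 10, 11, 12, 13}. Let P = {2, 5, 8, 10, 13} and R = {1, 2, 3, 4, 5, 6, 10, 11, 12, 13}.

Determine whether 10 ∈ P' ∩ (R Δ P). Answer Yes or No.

No

10 ∈ P, so 10 ∉ P'
10 ∈ R and 10 ∈ P, so 10 ∉ R Δ P
10 ∉ P' and 10 ∉ (R Δ P), so 10 ∉ P' ∩ (R Δ P)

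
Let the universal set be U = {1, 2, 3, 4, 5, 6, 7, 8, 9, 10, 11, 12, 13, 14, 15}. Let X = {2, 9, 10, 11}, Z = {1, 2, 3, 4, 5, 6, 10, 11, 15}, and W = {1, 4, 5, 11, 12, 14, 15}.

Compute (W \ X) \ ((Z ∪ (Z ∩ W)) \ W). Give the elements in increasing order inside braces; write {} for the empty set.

{1, 4, 5, 12, 14, 15}

W \ X = {1, 4, 5, 12, 14, 15}
Z ∩ W = {1, 4, 5, 11, 15}
Z ∪ (Z ∩ W) = {1, 2, 3, 4, 5, 6, 10, 11, 15}
(Z ∪ (Z ∩ W)) \ W = {2, 3, 6, 10}
(W \ X) \ ((Z ∪ (Z ∩ W)) \ W) = {1, 4, 5, 12, 14, 15}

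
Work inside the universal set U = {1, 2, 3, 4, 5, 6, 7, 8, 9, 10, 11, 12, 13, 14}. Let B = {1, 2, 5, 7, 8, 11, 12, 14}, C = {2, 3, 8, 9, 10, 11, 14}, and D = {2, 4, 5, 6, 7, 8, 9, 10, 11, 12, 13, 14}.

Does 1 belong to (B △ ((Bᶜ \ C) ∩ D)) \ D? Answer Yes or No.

1 ∈ B, so 1 ∉ Bᶜ
1 ∉ Bᶜ and 1 ∉ C, so 1 ∉ Bᶜ \ C
1 ∉ (Bᶜ \ C) and 1 ∉ D, so 1 ∉ (Bᶜ \ C) ∩ D
1 ∈ B and 1 ∉ ((Bᶜ \ C) ∩ D), so 1 ∈ B △ ((Bᶜ \ C) ∩ D)
1 ∈ (B △ ((Bᶜ \ C) ∩ D)) and 1 ∉ D, so 1 ∈ (B △ ((Bᶜ \ C) ∩ D)) \ D

Yes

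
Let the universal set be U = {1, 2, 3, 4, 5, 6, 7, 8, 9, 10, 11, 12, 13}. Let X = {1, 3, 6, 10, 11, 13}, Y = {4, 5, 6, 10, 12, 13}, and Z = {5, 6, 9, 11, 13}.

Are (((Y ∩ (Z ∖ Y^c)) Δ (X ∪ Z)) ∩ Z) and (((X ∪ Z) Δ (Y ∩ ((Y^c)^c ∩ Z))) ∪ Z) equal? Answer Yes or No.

No

Y^c = {1, 2, 3, 7, 8, 9, 11}
Z ∖ Y^c = {5, 6, 13}
Y ∩ (Z ∖ Y^c) = {5, 6, 13}
X ∪ Z = {1, 3, 5, 6, 9, 10, 11, 13}
(Y ∩ (Z ∖ Y^c)) Δ (X ∪ Z) = {1, 3, 9, 10, 11}
((Y ∩ (Z ∖ Y^c)) Δ (X ∪ Z)) ∩ Z = {9, 11}
(Y^c)^c = {4, 5, 6, 10, 12, 13}
(Y^c)^c ∩ Z = {5, 6, 13}
Y ∩ ((Y^c)^c ∩ Z) = {5, 6, 13}
(X ∪ Z) Δ (Y ∩ ((Y^c)^c ∩ Z)) = {1, 3, 9, 10, 11}
((X ∪ Z) Δ (Y ∩ ((Y^c)^c ∩ Z))) ∪ Z = {1, 3, 5, 6, 9, 10, 11, 13}
1 ∈ ((X ∪ Z) Δ (Y ∩ ((Y^c)^c ∩ Z))) ∪ Z but 1 ∉ ((Y ∩ (Z ∖ Y^c)) Δ (X ∪ Z)) ∩ Z, so they differ.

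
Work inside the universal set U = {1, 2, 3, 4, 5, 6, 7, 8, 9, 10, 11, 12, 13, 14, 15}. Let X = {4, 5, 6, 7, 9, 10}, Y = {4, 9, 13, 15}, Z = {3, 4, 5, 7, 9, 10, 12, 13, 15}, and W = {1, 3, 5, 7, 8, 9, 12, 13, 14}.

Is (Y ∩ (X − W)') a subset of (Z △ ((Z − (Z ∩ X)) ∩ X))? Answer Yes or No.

Yes

X − W = {4, 6, 10}
(X − W)' = {1, 2, 3, 5, 7, 8, 9, 11, 12, 13, 14, 15}
Y ∩ (X − W)' = {9, 13, 15}
Z ∩ X = {4, 5, 7, 9, 10}
Z − (Z ∩ X) = {3, 12, 13, 15}
(Z − (Z ∩ X)) ∩ X = {}
Z △ ((Z − (Z ∩ X)) ∩ X) = {3, 4, 5, 7, 9, 10, 12, 13, 15}
Every element of {9, 13, 15} is in {3, 4, 5, 7, 9, 10, 12, 13, 15}, so Y ∩ (X − W)' ⊆ Z △ ((Z − (Z ∩ X)) ∩ X).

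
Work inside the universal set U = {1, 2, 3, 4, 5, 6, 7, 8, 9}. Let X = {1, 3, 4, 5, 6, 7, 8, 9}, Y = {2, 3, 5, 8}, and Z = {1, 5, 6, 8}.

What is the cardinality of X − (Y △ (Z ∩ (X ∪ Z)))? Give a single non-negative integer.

X ∪ Z = {1, 3, 4, 5, 6, 7, 8, 9}
Z ∩ (X ∪ Z) = {1, 5, 6, 8}
Y △ (Z ∩ (X ∪ Z)) = {1, 2, 3, 6}
X − (Y △ (Z ∩ (X ∪ Z))) = {4, 5, 7, 8, 9}
|X − (Y △ (Z ∩ (X ∪ Z)))| = 5

5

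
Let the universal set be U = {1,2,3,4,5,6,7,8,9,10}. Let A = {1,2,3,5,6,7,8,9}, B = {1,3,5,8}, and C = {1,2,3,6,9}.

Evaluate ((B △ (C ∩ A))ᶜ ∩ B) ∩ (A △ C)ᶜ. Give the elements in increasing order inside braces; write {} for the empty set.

{1,3}

C ∩ A = {1,2,3,6,9}
B △ (C ∩ A) = {2,5,6,8,9}
(B △ (C ∩ A))ᶜ = {1,3,4,7,10}
(B △ (C ∩ A))ᶜ ∩ B = {1,3}
A △ C = {5,7,8}
(A △ C)ᶜ = {1,2,3,4,6,9,10}
((B △ (C ∩ A))ᶜ ∩ B) ∩ (A △ C)ᶜ = {1,3}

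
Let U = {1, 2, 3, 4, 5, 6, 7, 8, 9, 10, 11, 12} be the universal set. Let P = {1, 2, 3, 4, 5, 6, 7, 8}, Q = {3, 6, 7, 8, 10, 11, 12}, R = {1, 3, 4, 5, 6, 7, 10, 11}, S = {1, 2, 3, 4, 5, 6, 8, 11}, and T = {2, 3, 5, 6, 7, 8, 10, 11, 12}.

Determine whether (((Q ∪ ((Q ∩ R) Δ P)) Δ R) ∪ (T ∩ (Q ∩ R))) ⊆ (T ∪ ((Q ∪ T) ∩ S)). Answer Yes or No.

Q ∩ R = {3, 6, 7, 10, 11}
(Q ∩ R) Δ P = {1, 2, 4, 5, 8, 10, 11}
Q ∪ ((Q ∩ R) Δ P) = {1, 2, 3, 4, 5, 6, 7, 8, 10, 11, 12}
(Q ∪ ((Q ∩ R) Δ P)) Δ R = {2, 8, 12}
T ∩ (Q ∩ R) = {3, 6, 7, 10, 11}
((Q ∪ ((Q ∩ R) Δ P)) Δ R) ∪ (T ∩ (Q ∩ R)) = {2, 3, 6, 7, 8, 10, 11, 12}
Q ∪ T = {2, 3, 5, 6, 7, 8, 10, 11, 12}
(Q ∪ T) ∩ S = {2, 3, 5, 6, 8, 11}
T ∪ ((Q ∪ T) ∩ S) = {2, 3, 5, 6, 7, 8, 10, 11, 12}
Every element of {2, 3, 6, 7, 8, 10, 11, 12} is in {2, 3, 5, 6, 7, 8, 10, 11, 12}, so ((Q ∪ ((Q ∩ R) Δ P)) Δ R) ∪ (T ∩ (Q ∩ R)) ⊆ T ∪ ((Q ∪ T) ∩ S).

Yes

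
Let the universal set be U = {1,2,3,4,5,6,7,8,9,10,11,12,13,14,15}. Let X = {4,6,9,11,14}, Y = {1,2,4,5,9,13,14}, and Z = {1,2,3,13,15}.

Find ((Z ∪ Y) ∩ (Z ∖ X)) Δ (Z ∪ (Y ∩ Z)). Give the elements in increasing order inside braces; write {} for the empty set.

Z ∪ Y = {1,2,3,4,5,9,13,14,15}
Z ∖ X = {1,2,3,13,15}
(Z ∪ Y) ∩ (Z ∖ X) = {1,2,3,13,15}
Y ∩ Z = {1,2,13}
Z ∪ (Y ∩ Z) = {1,2,3,13,15}
((Z ∪ Y) ∩ (Z ∖ X)) Δ (Z ∪ (Y ∩ Z)) = {}

{}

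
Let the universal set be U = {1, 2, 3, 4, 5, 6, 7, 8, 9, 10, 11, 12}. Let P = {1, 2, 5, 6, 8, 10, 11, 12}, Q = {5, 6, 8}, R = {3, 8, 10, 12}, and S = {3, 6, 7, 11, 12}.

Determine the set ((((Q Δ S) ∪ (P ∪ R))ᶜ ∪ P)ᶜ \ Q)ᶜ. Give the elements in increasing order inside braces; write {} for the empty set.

Q Δ S = {3, 5, 7, 8, 11, 12}
P ∪ R = {1, 2, 3, 5, 6, 8, 10, 11, 12}
(Q Δ S) ∪ (P ∪ R) = {1, 2, 3, 5, 6, 7, 8, 10, 11, 12}
((Q Δ S) ∪ (P ∪ R))ᶜ = {4, 9}
((Q Δ S) ∪ (P ∪ R))ᶜ ∪ P = {1, 2, 4, 5, 6, 8, 9, 10, 11, 12}
(((Q Δ S) ∪ (P ∪ R))ᶜ ∪ P)ᶜ = {3, 7}
(((Q Δ S) ∪ (P ∪ R))ᶜ ∪ P)ᶜ \ Q = {3, 7}
((((Q Δ S) ∪ (P ∪ R))ᶜ ∪ P)ᶜ \ Q)ᶜ = {1, 2, 4, 5, 6, 8, 9, 10, 11, 12}

{1, 2, 4, 5, 6, 8, 9, 10, 11, 12}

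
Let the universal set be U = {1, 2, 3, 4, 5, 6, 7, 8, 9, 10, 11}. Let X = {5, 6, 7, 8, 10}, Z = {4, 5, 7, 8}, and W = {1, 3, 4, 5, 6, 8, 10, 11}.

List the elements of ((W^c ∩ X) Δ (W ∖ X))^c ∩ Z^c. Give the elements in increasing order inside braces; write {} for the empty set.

W^c = {2, 7, 9}
W^c ∩ X = {7}
W ∖ X = {1, 3, 4, 11}
(W^c ∩ X) Δ (W ∖ X) = {1, 3, 4, 7, 11}
((W^c ∩ X) Δ (W ∖ X))^c = {2, 5, 6, 8, 9, 10}
Z^c = {1, 2, 3, 6, 9, 10, 11}
((W^c ∩ X) Δ (W ∖ X))^c ∩ Z^c = {2, 6, 9, 10}

{2, 6, 9, 10}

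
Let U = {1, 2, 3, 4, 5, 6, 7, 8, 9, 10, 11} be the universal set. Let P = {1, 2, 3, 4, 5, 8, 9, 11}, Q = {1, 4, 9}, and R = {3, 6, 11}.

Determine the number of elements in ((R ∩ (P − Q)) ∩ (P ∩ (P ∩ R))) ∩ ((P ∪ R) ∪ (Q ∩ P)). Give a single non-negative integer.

P − Q = {2, 3, 5, 8, 11}
R ∩ (P − Q) = {3, 11}
P ∩ R = {3, 11}
P ∩ (P ∩ R) = {3, 11}
(R ∩ (P − Q)) ∩ (P ∩ (P ∩ R)) = {3, 11}
P ∪ R = {1, 2, 3, 4, 5, 6, 8, 9, 11}
Q ∩ P = {1, 4, 9}
(P ∪ R) ∪ (Q ∩ P) = {1, 2, 3, 4, 5, 6, 8, 9, 11}
((R ∩ (P − Q)) ∩ (P ∩ (P ∩ R))) ∩ ((P ∪ R) ∪ (Q ∩ P)) = {3, 11}
|((R ∩ (P − Q)) ∩ (P ∩ (P ∩ R))) ∩ ((P ∪ R) ∪ (Q ∩ P))| = 2

2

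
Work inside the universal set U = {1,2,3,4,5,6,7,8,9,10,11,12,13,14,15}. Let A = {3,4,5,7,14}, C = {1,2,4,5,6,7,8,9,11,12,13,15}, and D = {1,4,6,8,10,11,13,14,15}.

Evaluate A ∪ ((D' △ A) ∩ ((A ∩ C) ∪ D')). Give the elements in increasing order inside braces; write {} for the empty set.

D' = {2,3,5,7,9,12}
D' △ A = {2,4,9,12,14}
A ∩ C = {4,5,7}
(A ∩ C) ∪ D' = {2,3,4,5,7,9,12}
(D' △ A) ∩ ((A ∩ C) ∪ D') = {2,4,9,12}
A ∪ ((D' △ A) ∩ ((A ∩ C) ∪ D')) = {2,3,4,5,7,9,12,14}

{2,3,4,5,7,9,12,14}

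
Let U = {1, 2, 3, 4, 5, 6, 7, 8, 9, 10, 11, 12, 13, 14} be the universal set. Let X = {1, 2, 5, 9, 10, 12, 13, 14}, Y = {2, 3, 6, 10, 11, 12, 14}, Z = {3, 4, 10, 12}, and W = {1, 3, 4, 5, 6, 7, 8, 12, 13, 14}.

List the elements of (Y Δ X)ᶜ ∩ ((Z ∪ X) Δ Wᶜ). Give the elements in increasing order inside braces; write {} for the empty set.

Y Δ X = {1, 3, 5, 6, 9, 11, 13}
(Y Δ X)ᶜ = {2, 4, 7, 8, 10, 12, 14}
Z ∪ X = {1, 2, 3, 4, 5, 9, 10, 12, 13, 14}
Wᶜ = {2, 9, 10, 11}
(Z ∪ X) Δ Wᶜ = {1, 3, 4, 5, 11, 12, 13, 14}
(Y Δ X)ᶜ ∩ ((Z ∪ X) Δ Wᶜ) = {4, 12, 14}

{4, 12, 14}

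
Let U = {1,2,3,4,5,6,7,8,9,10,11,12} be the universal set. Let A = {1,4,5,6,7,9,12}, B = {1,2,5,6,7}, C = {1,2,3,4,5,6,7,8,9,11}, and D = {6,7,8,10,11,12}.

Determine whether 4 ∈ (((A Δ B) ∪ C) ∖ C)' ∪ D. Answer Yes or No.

Yes

4 ∈ A and 4 ∉ B, so 4 ∈ A Δ B
4 ∈ (A Δ B) and 4 ∈ C, so 4 ∈ (A Δ B) ∪ C
4 ∈ ((A Δ B) ∪ C) and 4 ∈ C, so 4 ∉ ((A Δ B) ∪ C) ∖ C
4 ∈ (((A Δ B) ∪ C) ∖ C)' since 4 ∉ (((A Δ B) ∪ C) ∖ C)
4 ∈ (((A Δ B) ∪ C) ∖ C)' and 4 ∉ D, so 4 ∈ (((A Δ B) ∪ C) ∖ C)' ∪ D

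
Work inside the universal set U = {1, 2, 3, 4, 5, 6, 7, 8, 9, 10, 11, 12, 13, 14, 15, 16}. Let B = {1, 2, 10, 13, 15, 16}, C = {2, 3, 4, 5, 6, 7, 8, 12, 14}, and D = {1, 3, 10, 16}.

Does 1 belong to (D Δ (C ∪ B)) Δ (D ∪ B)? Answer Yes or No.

Yes

1 ∉ C and 1 ∈ B, so 1 ∈ C ∪ B
1 ∈ D and 1 ∈ (C ∪ B), so 1 ∉ D Δ (C ∪ B)
1 ∈ D and 1 ∈ B, so 1 ∈ D ∪ B
1 ∉ (D Δ (C ∪ B)) and 1 ∈ (D ∪ B), so 1 ∈ (D Δ (C ∪ B)) Δ (D ∪ B)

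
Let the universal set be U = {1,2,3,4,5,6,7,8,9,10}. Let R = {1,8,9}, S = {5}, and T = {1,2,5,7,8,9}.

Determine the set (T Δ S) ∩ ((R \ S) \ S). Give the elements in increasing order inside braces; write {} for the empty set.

{1,8,9}

T Δ S = {1,2,7,8,9}
R \ S = {1,8,9}
(R \ S) \ S = {1,8,9}
(T Δ S) ∩ ((R \ S) \ S) = {1,8,9}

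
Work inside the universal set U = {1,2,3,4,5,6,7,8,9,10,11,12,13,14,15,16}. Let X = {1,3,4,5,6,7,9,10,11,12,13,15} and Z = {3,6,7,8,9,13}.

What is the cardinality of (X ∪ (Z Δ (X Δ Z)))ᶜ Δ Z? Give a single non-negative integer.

8

X Δ Z = {1,4,5,8,10,11,12,15}
Z Δ (X Δ Z) = {1,3,4,5,6,7,9,10,11,12,13,15}
X ∪ (Z Δ (X Δ Z)) = {1,3,4,5,6,7,9,10,11,12,13,15}
(X ∪ (Z Δ (X Δ Z)))ᶜ = {2,8,14,16}
(X ∪ (Z Δ (X Δ Z)))ᶜ Δ Z = {2,3,6,7,9,13,14,16}
|(X ∪ (Z Δ (X Δ Z)))ᶜ Δ Z| = 8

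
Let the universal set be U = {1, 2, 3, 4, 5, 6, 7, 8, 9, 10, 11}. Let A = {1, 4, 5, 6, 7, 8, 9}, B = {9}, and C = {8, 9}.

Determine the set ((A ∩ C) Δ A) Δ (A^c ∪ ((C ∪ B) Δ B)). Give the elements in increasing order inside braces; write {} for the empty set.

A ∩ C = {8, 9}
(A ∩ C) Δ A = {1, 4, 5, 6, 7}
A^c = {2, 3, 10, 11}
C ∪ B = {8, 9}
(C ∪ B) Δ B = {8}
A^c ∪ ((C ∪ B) Δ B) = {2, 3, 8, 10, 11}
((A ∩ C) Δ A) Δ (A^c ∪ ((C ∪ B) Δ B)) = {1, 2, 3, 4, 5, 6, 7, 8, 10, 11}

{1, 2, 3, 4, 5, 6, 7, 8, 10, 11}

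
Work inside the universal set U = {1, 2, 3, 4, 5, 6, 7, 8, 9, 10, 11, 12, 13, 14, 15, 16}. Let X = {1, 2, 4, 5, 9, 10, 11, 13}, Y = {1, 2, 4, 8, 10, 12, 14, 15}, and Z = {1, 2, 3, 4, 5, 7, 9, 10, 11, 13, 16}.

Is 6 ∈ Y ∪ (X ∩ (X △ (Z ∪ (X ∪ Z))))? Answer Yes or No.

6 ∉ X and 6 ∉ Z, so 6 ∉ X ∪ Z
6 ∉ Z and 6 ∉ (X ∪ Z), so 6 ∉ Z ∪ (X ∪ Z)
6 ∉ X and 6 ∉ (Z ∪ (X ∪ Z)), so 6 ∉ X △ (Z ∪ (X ∪ Z))
6 ∉ X and 6 ∉ (X △ (Z ∪ (X ∪ Z))), so 6 ∉ X ∩ (X △ (Z ∪ (X ∪ Z)))
6 ∉ Y and 6 ∉ (X ∩ (X △ (Z ∪ (X ∪ Z)))), so 6 ∉ Y ∪ (X ∩ (X △ (Z ∪ (X ∪ Z))))

No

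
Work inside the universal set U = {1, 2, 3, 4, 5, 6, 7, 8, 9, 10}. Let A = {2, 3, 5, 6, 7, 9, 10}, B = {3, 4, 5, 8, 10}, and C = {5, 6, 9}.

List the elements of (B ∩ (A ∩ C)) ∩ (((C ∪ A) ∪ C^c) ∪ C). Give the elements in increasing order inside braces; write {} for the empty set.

A ∩ C = {5, 6, 9}
B ∩ (A ∩ C) = {5}
C ∪ A = {2, 3, 5, 6, 7, 9, 10}
C^c = {1, 2, 3, 4, 7, 8, 10}
(C ∪ A) ∪ C^c = {1, 2, 3, 4, 5, 6, 7, 8, 9, 10}
((C ∪ A) ∪ C^c) ∪ C = {1, 2, 3, 4, 5, 6, 7, 8, 9, 10}
(B ∩ (A ∩ C)) ∩ (((C ∪ A) ∪ C^c) ∪ C) = {5}

{5}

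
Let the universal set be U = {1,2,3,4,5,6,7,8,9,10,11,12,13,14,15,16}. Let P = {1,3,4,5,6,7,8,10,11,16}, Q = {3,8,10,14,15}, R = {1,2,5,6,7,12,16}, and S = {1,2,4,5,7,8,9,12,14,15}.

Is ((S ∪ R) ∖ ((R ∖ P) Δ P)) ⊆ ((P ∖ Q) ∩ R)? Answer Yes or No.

S ∪ R = {1,2,4,5,6,7,8,9,12,14,15,16}
R ∖ P = {2,12}
(R ∖ P) Δ P = {1,2,3,4,5,6,7,8,10,11,12,16}
(S ∪ R) ∖ ((R ∖ P) Δ P) = {9,14,15}
P ∖ Q = {1,4,5,6,7,11,16}
(P ∖ Q) ∩ R = {1,5,6,7,16}
9 ∈ (S ∪ R) ∖ ((R ∖ P) Δ P) but 9 ∉ (P ∖ Q) ∩ R, so the inclusion fails.

No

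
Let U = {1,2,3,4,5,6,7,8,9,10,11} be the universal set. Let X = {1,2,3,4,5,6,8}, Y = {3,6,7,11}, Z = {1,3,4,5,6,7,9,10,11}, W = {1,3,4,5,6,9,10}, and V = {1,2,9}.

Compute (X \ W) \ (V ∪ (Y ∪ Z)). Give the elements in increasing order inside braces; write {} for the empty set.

X \ W = {2,8}
Y ∪ Z = {1,3,4,5,6,7,9,10,11}
V ∪ (Y ∪ Z) = {1,2,3,4,5,6,7,9,10,11}
(X \ W) \ (V ∪ (Y ∪ Z)) = {8}

{8}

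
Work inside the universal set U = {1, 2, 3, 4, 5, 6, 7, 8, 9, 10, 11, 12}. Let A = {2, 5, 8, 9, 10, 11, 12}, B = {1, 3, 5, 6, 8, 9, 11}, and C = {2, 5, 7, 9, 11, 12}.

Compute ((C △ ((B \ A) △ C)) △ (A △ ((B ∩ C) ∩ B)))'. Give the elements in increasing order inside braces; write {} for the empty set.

{4, 5, 7, 9, 11}

B \ A = {1, 3, 6}
(B \ A) △ C = {1, 2, 3, 5, 6, 7, 9, 11, 12}
C △ ((B \ A) △ C) = {1, 3, 6}
B ∩ C = {5, 9, 11}
(B ∩ C) ∩ B = {5, 9, 11}
A △ ((B ∩ C) ∩ B) = {2, 8, 10, 12}
(C △ ((B \ A) △ C)) △ (A △ ((B ∩ C) ∩ B)) = {1, 2, 3, 6, 8, 10, 12}
((C △ ((B \ A) △ C)) △ (A △ ((B ∩ C) ∩ B)))' = {4, 5, 7, 9, 11}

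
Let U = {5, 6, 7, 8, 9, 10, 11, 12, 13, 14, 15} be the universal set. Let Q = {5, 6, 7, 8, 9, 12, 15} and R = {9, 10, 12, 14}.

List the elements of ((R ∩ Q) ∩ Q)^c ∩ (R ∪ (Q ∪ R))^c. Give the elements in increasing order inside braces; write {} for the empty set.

{11, 13}

R ∩ Q = {9, 12}
(R ∩ Q) ∩ Q = {9, 12}
((R ∩ Q) ∩ Q)^c = {5, 6, 7, 8, 10, 11, 13, 14, 15}
Q ∪ R = {5, 6, 7, 8, 9, 10, 12, 14, 15}
R ∪ (Q ∪ R) = {5, 6, 7, 8, 9, 10, 12, 14, 15}
(R ∪ (Q ∪ R))^c = {11, 13}
((R ∩ Q) ∩ Q)^c ∩ (R ∪ (Q ∪ R))^c = {11, 13}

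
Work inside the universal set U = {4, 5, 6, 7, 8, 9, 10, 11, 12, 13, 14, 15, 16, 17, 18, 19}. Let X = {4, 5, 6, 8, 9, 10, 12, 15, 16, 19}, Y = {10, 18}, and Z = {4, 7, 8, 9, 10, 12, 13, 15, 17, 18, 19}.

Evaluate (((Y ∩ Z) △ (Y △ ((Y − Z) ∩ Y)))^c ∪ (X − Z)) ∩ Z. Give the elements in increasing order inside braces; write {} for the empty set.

{4, 7, 8, 9, 10, 12, 13, 15, 17, 18, 19}

Y ∩ Z = {10, 18}
Y − Z = {}
(Y − Z) ∩ Y = {}
Y △ ((Y − Z) ∩ Y) = {10, 18}
(Y ∩ Z) △ (Y △ ((Y − Z) ∩ Y)) = {}
((Y ∩ Z) △ (Y △ ((Y − Z) ∩ Y)))^c = {4, 5, 6, 7, 8, 9, 10, 11, 12, 13, 14, 15, 16, 17, 18, 19}
X − Z = {5, 6, 16}
((Y ∩ Z) △ (Y △ ((Y − Z) ∩ Y)))^c ∪ (X − Z) = {4, 5, 6, 7, 8, 9, 10, 11, 12, 13, 14, 15, 16, 17, 18, 19}
(((Y ∩ Z) △ (Y △ ((Y − Z) ∩ Y)))^c ∪ (X − Z)) ∩ Z = {4, 7, 8, 9, 10, 12, 13, 15, 17, 18, 19}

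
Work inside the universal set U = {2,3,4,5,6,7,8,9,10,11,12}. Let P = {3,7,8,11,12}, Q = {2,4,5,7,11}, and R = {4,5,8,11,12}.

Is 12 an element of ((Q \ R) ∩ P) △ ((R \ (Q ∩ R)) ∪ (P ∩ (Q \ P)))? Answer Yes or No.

Yes

12 ∉ Q and 12 ∈ R, so 12 ∉ Q \ R
12 ∉ (Q \ R) and 12 ∈ P, so 12 ∉ (Q \ R) ∩ P
12 ∉ Q and 12 ∈ R, so 12 ∉ Q ∩ R
12 ∈ R and 12 ∉ (Q ∩ R), so 12 ∈ R \ (Q ∩ R)
12 ∉ Q and 12 ∈ P, so 12 ∉ Q \ P
12 ∈ P and 12 ∉ (Q \ P), so 12 ∉ P ∩ (Q \ P)
12 ∈ (R \ (Q ∩ R)) and 12 ∉ (P ∩ (Q \ P)), so 12 ∈ (R \ (Q ∩ R)) ∪ (P ∩ (Q \ P))
12 ∉ ((Q \ R) ∩ P) and 12 ∈ ((R \ (Q ∩ R)) ∪ (P ∩ (Q \ P))), so 12 ∈ ((Q \ R) ∩ P) △ ((R \ (Q ∩ R)) ∪ (P ∩ (Q \ P)))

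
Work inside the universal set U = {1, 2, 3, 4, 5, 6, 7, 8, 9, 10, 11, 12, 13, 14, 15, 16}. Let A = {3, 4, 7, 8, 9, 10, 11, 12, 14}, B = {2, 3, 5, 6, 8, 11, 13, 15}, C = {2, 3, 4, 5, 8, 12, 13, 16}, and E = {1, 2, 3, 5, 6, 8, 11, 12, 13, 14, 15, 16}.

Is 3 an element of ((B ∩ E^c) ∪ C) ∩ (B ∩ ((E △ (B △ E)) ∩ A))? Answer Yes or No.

3 ∈ E, so 3 ∉ E^c
3 ∈ B and 3 ∉ E^c, so 3 ∉ B ∩ E^c
3 ∉ (B ∩ E^c) and 3 ∈ C, so 3 ∈ (B ∩ E^c) ∪ C
3 ∈ B and 3 ∈ E, so 3 ∉ B △ E
3 ∈ E and 3 ∉ (B △ E), so 3 ∈ E △ (B △ E)
3 ∈ (E △ (B △ E)) and 3 ∈ A, so 3 ∈ (E △ (B △ E)) ∩ A
3 ∈ B and 3 ∈ ((E △ (B △ E)) ∩ A), so 3 ∈ B ∩ ((E △ (B △ E)) ∩ A)
3 ∈ ((B ∩ E^c) ∪ C) and 3 ∈ (B ∩ ((E △ (B △ E)) ∩ A)), so 3 ∈ ((B ∩ E^c) ∪ C) ∩ (B ∩ ((E △ (B △ E)) ∩ A))

Yes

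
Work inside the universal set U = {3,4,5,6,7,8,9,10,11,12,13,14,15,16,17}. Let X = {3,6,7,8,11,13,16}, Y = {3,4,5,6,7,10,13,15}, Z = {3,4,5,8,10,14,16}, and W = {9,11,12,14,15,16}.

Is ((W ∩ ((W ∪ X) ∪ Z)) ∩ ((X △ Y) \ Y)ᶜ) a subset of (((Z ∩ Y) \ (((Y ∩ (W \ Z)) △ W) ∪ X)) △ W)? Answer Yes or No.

Yes

W ∪ X = {3,6,7,8,9,11,12,13,14,15,16}
(W ∪ X) ∪ Z = {3,4,5,6,7,8,9,10,11,12,13,14,15,16}
W ∩ ((W ∪ X) ∪ Z) = {9,11,12,14,15,16}
X △ Y = {4,5,8,10,11,15,16}
(X △ Y) \ Y = {8,11,16}
((X △ Y) \ Y)ᶜ = {3,4,5,6,7,9,10,12,13,14,15,17}
(W ∩ ((W ∪ X) ∪ Z)) ∩ ((X △ Y) \ Y)ᶜ = {9,12,14,15}
Z ∩ Y = {3,4,5,10}
W \ Z = {9,11,12,15}
Y ∩ (W \ Z) = {15}
(Y ∩ (W \ Z)) △ W = {9,11,12,14,16}
((Y ∩ (W \ Z)) △ W) ∪ X = {3,6,7,8,9,11,12,13,14,16}
(Z ∩ Y) \ (((Y ∩ (W \ Z)) △ W) ∪ X) = {4,5,10}
((Z ∩ Y) \ (((Y ∩ (W \ Z)) △ W) ∪ X)) △ W = {4,5,9,10,11,12,14,15,16}
Every element of {9,12,14,15} is in {4,5,9,10,11,12,14,15,16}, so (W ∩ ((W ∪ X) ∪ Z)) ∩ ((X △ Y) \ Y)ᶜ ⊆ ((Z ∩ Y) \ (((Y ∩ (W \ Z)) △ W) ∪ X)) △ W.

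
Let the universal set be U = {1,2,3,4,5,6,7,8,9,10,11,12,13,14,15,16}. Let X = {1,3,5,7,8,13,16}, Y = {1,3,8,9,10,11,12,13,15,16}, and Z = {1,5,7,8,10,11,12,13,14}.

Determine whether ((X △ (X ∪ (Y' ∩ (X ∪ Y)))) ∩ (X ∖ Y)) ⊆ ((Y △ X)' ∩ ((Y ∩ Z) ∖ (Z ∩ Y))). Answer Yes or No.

Yes

Y' = {2,4,5,6,7,14}
X ∪ Y = {1,3,5,7,8,9,10,11,12,13,15,16}
Y' ∩ (X ∪ Y) = {5,7}
X ∪ (Y' ∩ (X ∪ Y)) = {1,3,5,7,8,13,16}
X △ (X ∪ (Y' ∩ (X ∪ Y))) = {}
X ∖ Y = {5,7}
(X △ (X ∪ (Y' ∩ (X ∪ Y)))) ∩ (X ∖ Y) = {}
Y △ X = {5,7,9,10,11,12,15}
(Y △ X)' = {1,2,3,4,6,8,13,14,16}
Y ∩ Z = {1,8,10,11,12,13}
Z ∩ Y = {1,8,10,11,12,13}
(Y ∩ Z) ∖ (Z ∩ Y) = {}
(Y △ X)' ∩ ((Y ∩ Z) ∖ (Z ∩ Y)) = {}
Every element of {} is in {}, so (X △ (X ∪ (Y' ∩ (X ∪ Y)))) ∩ (X ∖ Y) ⊆ (Y △ X)' ∩ ((Y ∩ Z) ∖ (Z ∩ Y)).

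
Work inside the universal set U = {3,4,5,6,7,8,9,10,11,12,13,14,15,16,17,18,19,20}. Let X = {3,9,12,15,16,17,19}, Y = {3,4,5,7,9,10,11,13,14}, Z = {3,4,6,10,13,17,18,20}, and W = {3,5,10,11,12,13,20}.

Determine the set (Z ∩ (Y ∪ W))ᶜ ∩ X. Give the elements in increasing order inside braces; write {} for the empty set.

{9,12,15,16,17,19}

Y ∪ W = {3,4,5,7,9,10,11,12,13,14,20}
Z ∩ (Y ∪ W) = {3,4,10,13,20}
(Z ∩ (Y ∪ W))ᶜ = {5,6,7,8,9,11,12,14,15,16,17,18,19}
(Z ∩ (Y ∪ W))ᶜ ∩ X = {9,12,15,16,17,19}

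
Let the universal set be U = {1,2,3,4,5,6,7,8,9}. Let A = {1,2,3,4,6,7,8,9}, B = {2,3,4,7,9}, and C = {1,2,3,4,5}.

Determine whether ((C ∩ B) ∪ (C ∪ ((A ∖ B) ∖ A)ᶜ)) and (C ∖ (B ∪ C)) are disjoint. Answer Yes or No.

Yes

C ∩ B = {2,3,4}
A ∖ B = {1,6,8}
(A ∖ B) ∖ A = {}
((A ∖ B) ∖ A)ᶜ = {1,2,3,4,5,6,7,8,9}
C ∪ ((A ∖ B) ∖ A)ᶜ = {1,2,3,4,5,6,7,8,9}
(C ∩ B) ∪ (C ∪ ((A ∖ B) ∖ A)ᶜ) = {1,2,3,4,5,6,7,8,9}
B ∪ C = {1,2,3,4,5,7,9}
C ∖ (B ∪ C) = {}
{1,2,3,4,5,6,7,8,9} and {} share no elements.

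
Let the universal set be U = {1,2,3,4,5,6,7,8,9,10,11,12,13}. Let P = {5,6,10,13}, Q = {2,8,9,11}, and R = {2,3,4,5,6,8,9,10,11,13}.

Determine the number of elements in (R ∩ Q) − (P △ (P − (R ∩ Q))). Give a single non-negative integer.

4

R ∩ Q = {2,8,9,11}
P − (R ∩ Q) = {5,6,10,13}
P △ (P − (R ∩ Q)) = {}
(R ∩ Q) − (P △ (P − (R ∩ Q))) = {2,8,9,11}
|(R ∩ Q) − (P △ (P − (R ∩ Q)))| = 4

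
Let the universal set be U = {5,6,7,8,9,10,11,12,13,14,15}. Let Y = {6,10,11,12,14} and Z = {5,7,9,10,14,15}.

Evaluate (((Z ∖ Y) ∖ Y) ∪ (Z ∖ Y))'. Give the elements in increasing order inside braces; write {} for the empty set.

Z ∖ Y = {5,7,9,15}
(Z ∖ Y) ∖ Y = {5,7,9,15}
((Z ∖ Y) ∖ Y) ∪ (Z ∖ Y) = {5,7,9,15}
(((Z ∖ Y) ∖ Y) ∪ (Z ∖ Y))' = {6,8,10,11,12,13,14}

{6,8,10,11,12,13,14}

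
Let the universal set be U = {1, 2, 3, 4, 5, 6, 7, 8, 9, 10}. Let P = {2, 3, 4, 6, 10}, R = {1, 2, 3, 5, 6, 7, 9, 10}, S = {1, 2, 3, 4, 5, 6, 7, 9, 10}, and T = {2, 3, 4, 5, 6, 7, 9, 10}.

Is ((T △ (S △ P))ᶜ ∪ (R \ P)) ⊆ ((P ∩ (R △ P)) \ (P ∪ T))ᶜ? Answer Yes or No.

Yes

S △ P = {1, 5, 7, 9}
T △ (S △ P) = {1, 2, 3, 4, 6, 10}
(T △ (S △ P))ᶜ = {5, 7, 8, 9}
R \ P = {1, 5, 7, 9}
(T △ (S △ P))ᶜ ∪ (R \ P) = {1, 5, 7, 8, 9}
R △ P = {1, 4, 5, 7, 9}
P ∩ (R △ P) = {4}
P ∪ T = {2, 3, 4, 5, 6, 7, 9, 10}
(P ∩ (R △ P)) \ (P ∪ T) = {}
((P ∩ (R △ P)) \ (P ∪ T))ᶜ = {1, 2, 3, 4, 5, 6, 7, 8, 9, 10}
Every element of {1, 5, 7, 8, 9} is in {1, 2, 3, 4, 5, 6, 7, 8, 9, 10}, so (T △ (S △ P))ᶜ ∪ (R \ P) ⊆ ((P ∩ (R △ P)) \ (P ∪ T))ᶜ.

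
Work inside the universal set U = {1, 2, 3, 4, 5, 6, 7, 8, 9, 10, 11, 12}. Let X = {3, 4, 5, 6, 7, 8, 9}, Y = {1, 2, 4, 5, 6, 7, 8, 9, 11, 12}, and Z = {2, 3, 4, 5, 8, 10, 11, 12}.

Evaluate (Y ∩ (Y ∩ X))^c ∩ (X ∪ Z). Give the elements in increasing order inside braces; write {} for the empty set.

{2, 3, 10, 11, 12}

Y ∩ X = {4, 5, 6, 7, 8, 9}
Y ∩ (Y ∩ X) = {4, 5, 6, 7, 8, 9}
(Y ∩ (Y ∩ X))^c = {1, 2, 3, 10, 11, 12}
X ∪ Z = {2, 3, 4, 5, 6, 7, 8, 9, 10, 11, 12}
(Y ∩ (Y ∩ X))^c ∩ (X ∪ Z) = {2, 3, 10, 11, 12}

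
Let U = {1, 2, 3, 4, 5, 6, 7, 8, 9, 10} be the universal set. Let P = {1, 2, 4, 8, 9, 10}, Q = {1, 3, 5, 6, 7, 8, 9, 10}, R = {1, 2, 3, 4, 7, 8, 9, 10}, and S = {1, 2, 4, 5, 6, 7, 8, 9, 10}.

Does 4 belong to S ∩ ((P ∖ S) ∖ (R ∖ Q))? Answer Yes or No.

No

4 ∈ P and 4 ∈ S, so 4 ∉ P ∖ S
4 ∈ R and 4 ∉ Q, so 4 ∈ R ∖ Q
4 ∉ (P ∖ S) and 4 ∈ (R ∖ Q), so 4 ∉ (P ∖ S) ∖ (R ∖ Q)
4 ∈ S and 4 ∉ ((P ∖ S) ∖ (R ∖ Q)), so 4 ∉ S ∩ ((P ∖ S) ∖ (R ∖ Q))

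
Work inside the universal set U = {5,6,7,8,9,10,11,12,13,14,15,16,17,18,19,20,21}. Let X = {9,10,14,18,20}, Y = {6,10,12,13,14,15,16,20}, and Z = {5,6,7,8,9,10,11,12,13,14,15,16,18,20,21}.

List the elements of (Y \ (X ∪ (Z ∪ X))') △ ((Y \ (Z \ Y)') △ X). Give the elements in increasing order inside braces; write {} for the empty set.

{6,9,12,13,15,16,18}

Z ∪ X = {5,6,7,8,9,10,11,12,13,14,15,16,18,20,21}
X ∪ (Z ∪ X) = {5,6,7,8,9,10,11,12,13,14,15,16,18,20,21}
(X ∪ (Z ∪ X))' = {17,19}
Y \ (X ∪ (Z ∪ X))' = {6,10,12,13,14,15,16,20}
Z \ Y = {5,7,8,9,11,18,21}
(Z \ Y)' = {6,10,12,13,14,15,16,17,19,20}
Y \ (Z \ Y)' = {}
(Y \ (Z \ Y)') △ X = {9,10,14,18,20}
(Y \ (X ∪ (Z ∪ X))') △ ((Y \ (Z \ Y)') △ X) = {6,9,12,13,15,16,18}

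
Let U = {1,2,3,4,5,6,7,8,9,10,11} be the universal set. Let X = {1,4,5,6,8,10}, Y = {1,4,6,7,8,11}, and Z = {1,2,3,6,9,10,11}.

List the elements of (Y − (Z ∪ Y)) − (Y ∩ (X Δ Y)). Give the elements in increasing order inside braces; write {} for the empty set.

Z ∪ Y = {1,2,3,4,6,7,8,9,10,11}
Y − (Z ∪ Y) = {}
X Δ Y = {5,7,10,11}
Y ∩ (X Δ Y) = {7,11}
(Y − (Z ∪ Y)) − (Y ∩ (X Δ Y)) = {}

{}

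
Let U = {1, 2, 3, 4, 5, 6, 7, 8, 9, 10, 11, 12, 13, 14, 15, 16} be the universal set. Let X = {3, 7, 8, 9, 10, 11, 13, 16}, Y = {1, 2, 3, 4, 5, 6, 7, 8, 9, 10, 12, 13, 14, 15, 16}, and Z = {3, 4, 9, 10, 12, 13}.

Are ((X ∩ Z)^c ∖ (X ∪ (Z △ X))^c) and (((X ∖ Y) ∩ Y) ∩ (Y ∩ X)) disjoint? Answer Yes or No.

X ∩ Z = {3, 9, 10, 13}
(X ∩ Z)^c = {1, 2, 4, 5, 6, 7, 8, 11, 12, 14, 15, 16}
Z △ X = {4, 7, 8, 11, 12, 16}
X ∪ (Z △ X) = {3, 4, 7, 8, 9, 10, 11, 12, 13, 16}
(X ∪ (Z △ X))^c = {1, 2, 5, 6, 14, 15}
(X ∩ Z)^c ∖ (X ∪ (Z △ X))^c = {4, 7, 8, 11, 12, 16}
X ∖ Y = {11}
(X ∖ Y) ∩ Y = {}
Y ∩ X = {3, 7, 8, 9, 10, 13, 16}
((X ∖ Y) ∩ Y) ∩ (Y ∩ X) = {}
{4, 7, 8, 11, 12, 16} and {} share no elements.

Yes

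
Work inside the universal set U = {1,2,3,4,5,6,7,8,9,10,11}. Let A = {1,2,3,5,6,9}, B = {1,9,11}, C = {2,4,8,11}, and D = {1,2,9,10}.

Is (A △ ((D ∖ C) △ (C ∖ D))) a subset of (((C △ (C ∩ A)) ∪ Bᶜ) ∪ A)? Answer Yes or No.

Yes

D ∖ C = {1,9,10}
C ∖ D = {4,8,11}
(D ∖ C) △ (C ∖ D) = {1,4,8,9,10,11}
A △ ((D ∖ C) △ (C ∖ D)) = {2,3,4,5,6,8,10,11}
C ∩ A = {2}
C △ (C ∩ A) = {4,8,11}
Bᶜ = {2,3,4,5,6,7,8,10}
(C △ (C ∩ A)) ∪ Bᶜ = {2,3,4,5,6,7,8,10,11}
((C △ (C ∩ A)) ∪ Bᶜ) ∪ A = {1,2,3,4,5,6,7,8,9,10,11}
Every element of {2,3,4,5,6,8,10,11} is in {1,2,3,4,5,6,7,8,9,10,11}, so A △ ((D ∖ C) △ (C ∖ D)) ⊆ ((C △ (C ∩ A)) ∪ Bᶜ) ∪ A.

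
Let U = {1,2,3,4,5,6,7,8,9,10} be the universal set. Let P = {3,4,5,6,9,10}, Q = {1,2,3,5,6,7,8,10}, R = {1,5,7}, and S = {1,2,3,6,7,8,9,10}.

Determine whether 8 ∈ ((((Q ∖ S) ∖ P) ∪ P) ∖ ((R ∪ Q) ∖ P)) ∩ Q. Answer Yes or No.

8 ∈ Q and 8 ∈ S, so 8 ∉ Q ∖ S
8 ∉ (Q ∖ S) and 8 ∉ P, so 8 ∉ (Q ∖ S) ∖ P
8 ∉ ((Q ∖ S) ∖ P) and 8 ∉ P, so 8 ∉ ((Q ∖ S) ∖ P) ∪ P
8 ∉ R and 8 ∈ Q, so 8 ∈ R ∪ Q
8 ∈ (R ∪ Q) and 8 ∉ P, so 8 ∈ (R ∪ Q) ∖ P
8 ∉ (((Q ∖ S) ∖ P) ∪ P) and 8 ∈ ((R ∪ Q) ∖ P), so 8 ∉ (((Q ∖ S) ∖ P) ∪ P) ∖ ((R ∪ Q) ∖ P)
8 ∉ ((((Q ∖ S) ∖ P) ∪ P) ∖ ((R ∪ Q) ∖ P)) and 8 ∈ Q, so 8 ∉ ((((Q ∖ S) ∖ P) ∪ P) ∖ ((R ∪ Q) ∖ P)) ∩ Q

No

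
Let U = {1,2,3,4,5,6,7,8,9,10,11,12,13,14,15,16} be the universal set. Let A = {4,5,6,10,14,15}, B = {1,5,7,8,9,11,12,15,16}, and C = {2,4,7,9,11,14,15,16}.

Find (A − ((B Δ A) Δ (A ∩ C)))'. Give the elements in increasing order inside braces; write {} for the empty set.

{1,2,3,6,7,8,9,10,11,12,13,15,16}

B Δ A = {1,4,6,7,8,9,10,11,12,14,16}
A ∩ C = {4,14,15}
(B Δ A) Δ (A ∩ C) = {1,6,7,8,9,10,11,12,15,16}
A − ((B Δ A) Δ (A ∩ C)) = {4,5,14}
(A − ((B Δ A) Δ (A ∩ C)))' = {1,2,3,6,7,8,9,10,11,12,13,15,16}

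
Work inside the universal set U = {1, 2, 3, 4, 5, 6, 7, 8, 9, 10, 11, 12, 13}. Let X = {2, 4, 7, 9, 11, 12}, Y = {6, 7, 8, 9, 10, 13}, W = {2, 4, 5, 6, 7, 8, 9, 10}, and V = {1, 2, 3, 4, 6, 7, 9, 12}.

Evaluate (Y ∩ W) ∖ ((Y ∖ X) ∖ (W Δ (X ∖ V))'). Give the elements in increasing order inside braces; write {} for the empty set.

{7, 9}

Y ∩ W = {6, 7, 8, 9, 10}
Y ∖ X = {6, 8, 10, 13}
X ∖ V = {11}
W Δ (X ∖ V) = {2, 4, 5, 6, 7, 8, 9, 10, 11}
(W Δ (X ∖ V))' = {1, 3, 12, 13}
(Y ∖ X) ∖ (W Δ (X ∖ V))' = {6, 8, 10}
(Y ∩ W) ∖ ((Y ∖ X) ∖ (W Δ (X ∖ V))') = {7, 9}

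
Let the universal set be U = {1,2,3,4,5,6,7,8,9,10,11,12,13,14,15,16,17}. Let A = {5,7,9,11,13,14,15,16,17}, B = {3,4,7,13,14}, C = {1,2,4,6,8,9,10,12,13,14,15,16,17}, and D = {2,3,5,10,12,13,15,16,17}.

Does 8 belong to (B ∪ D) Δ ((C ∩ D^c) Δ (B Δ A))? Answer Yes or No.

Yes

8 ∉ B and 8 ∉ D, so 8 ∉ B ∪ D
8 ∉ D, so 8 ∈ D^c
8 ∈ C and 8 ∈ D^c, so 8 ∈ C ∩ D^c
8 ∉ B and 8 ∉ A, so 8 ∉ B Δ A
8 ∈ (C ∩ D^c) and 8 ∉ (B Δ A), so 8 ∈ (C ∩ D^c) Δ (B Δ A)
8 ∉ (B ∪ D) and 8 ∈ ((C ∩ D^c) Δ (B Δ A)), so 8 ∈ (B ∪ D) Δ ((C ∩ D^c) Δ (B Δ A))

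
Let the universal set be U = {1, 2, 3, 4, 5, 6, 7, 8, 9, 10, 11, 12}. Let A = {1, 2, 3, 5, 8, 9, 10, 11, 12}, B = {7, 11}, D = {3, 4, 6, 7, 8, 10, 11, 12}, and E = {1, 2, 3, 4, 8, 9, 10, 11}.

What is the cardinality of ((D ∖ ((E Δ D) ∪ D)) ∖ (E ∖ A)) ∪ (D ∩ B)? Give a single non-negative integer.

2

E Δ D = {1, 2, 6, 7, 9, 12}
(E Δ D) ∪ D = {1, 2, 3, 4, 6, 7, 8, 9, 10, 11, 12}
D ∖ ((E Δ D) ∪ D) = {}
E ∖ A = {4}
(D ∖ ((E Δ D) ∪ D)) ∖ (E ∖ A) = {}
D ∩ B = {7, 11}
((D ∖ ((E Δ D) ∪ D)) ∖ (E ∖ A)) ∪ (D ∩ B) = {7, 11}
|((D ∖ ((E Δ D) ∪ D)) ∖ (E ∖ A)) ∪ (D ∩ B)| = 2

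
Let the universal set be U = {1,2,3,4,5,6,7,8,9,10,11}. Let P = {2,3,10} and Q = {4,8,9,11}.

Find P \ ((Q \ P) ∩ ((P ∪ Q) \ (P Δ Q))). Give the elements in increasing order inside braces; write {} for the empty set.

{2,3,10}

Q \ P = {4,8,9,11}
P ∪ Q = {2,3,4,8,9,10,11}
P Δ Q = {2,3,4,8,9,10,11}
(P ∪ Q) \ (P Δ Q) = {}
(Q \ P) ∩ ((P ∪ Q) \ (P Δ Q)) = {}
P \ ((Q \ P) ∩ ((P ∪ Q) \ (P Δ Q))) = {2,3,10}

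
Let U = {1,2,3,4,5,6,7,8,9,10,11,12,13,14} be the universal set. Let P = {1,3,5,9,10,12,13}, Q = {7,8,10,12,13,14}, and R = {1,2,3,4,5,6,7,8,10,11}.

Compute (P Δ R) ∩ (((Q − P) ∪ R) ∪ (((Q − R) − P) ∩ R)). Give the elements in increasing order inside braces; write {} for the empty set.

P Δ R = {2,4,6,7,8,9,11,12,13}
Q − P = {7,8,14}
(Q − P) ∪ R = {1,2,3,4,5,6,7,8,10,11,14}
Q − R = {12,13,14}
(Q − R) − P = {14}
((Q − R) − P) ∩ R = {}
((Q − P) ∪ R) ∪ (((Q − R) − P) ∩ R) = {1,2,3,4,5,6,7,8,10,11,14}
(P Δ R) ∩ (((Q − P) ∪ R) ∪ (((Q − R) − P) ∩ R)) = {2,4,6,7,8,11}

{2,4,6,7,8,11}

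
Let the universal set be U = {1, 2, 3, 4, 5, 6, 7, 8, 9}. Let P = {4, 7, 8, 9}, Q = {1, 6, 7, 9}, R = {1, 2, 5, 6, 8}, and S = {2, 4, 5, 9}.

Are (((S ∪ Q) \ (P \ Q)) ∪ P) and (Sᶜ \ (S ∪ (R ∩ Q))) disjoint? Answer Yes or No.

No

S ∪ Q = {1, 2, 4, 5, 6, 7, 9}
P \ Q = {4, 8}
(S ∪ Q) \ (P \ Q) = {1, 2, 5, 6, 7, 9}
((S ∪ Q) \ (P \ Q)) ∪ P = {1, 2, 4, 5, 6, 7, 8, 9}
Sᶜ = {1, 3, 6, 7, 8}
R ∩ Q = {1, 6}
S ∪ (R ∩ Q) = {1, 2, 4, 5, 6, 9}
Sᶜ \ (S ∪ (R ∩ Q)) = {3, 7, 8}
7 lies in both, so they are not disjoint.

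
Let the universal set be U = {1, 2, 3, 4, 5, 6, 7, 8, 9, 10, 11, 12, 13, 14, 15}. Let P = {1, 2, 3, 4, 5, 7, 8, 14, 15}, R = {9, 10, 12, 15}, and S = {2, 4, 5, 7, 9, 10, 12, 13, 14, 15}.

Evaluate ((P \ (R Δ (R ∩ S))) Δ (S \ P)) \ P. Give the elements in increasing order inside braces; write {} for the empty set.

R ∩ S = {9, 10, 12, 15}
R Δ (R ∩ S) = {}
P \ (R Δ (R ∩ S)) = {1, 2, 3, 4, 5, 7, 8, 14, 15}
S \ P = {9, 10, 12, 13}
(P \ (R Δ (R ∩ S))) Δ (S \ P) = {1, 2, 3, 4, 5, 7, 8, 9, 10, 12, 13, 14, 15}
((P \ (R Δ (R ∩ S))) Δ (S \ P)) \ P = {9, 10, 12, 13}

{9, 10, 12, 13}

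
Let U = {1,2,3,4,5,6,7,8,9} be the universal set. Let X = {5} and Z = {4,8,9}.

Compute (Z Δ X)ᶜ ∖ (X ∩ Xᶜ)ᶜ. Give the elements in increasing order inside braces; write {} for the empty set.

{}

Z Δ X = {4,5,8,9}
(Z Δ X)ᶜ = {1,2,3,6,7}
Xᶜ = {1,2,3,4,6,7,8,9}
X ∩ Xᶜ = {}
(X ∩ Xᶜ)ᶜ = {1,2,3,4,5,6,7,8,9}
(Z Δ X)ᶜ ∖ (X ∩ Xᶜ)ᶜ = {}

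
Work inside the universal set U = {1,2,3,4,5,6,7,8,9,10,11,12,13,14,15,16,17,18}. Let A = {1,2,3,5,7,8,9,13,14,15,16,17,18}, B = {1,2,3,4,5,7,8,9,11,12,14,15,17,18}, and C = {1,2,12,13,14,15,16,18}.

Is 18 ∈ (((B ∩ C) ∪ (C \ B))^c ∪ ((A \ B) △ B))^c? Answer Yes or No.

18 ∈ B and 18 ∈ C, so 18 ∈ B ∩ C
18 ∈ C and 18 ∈ B, so 18 ∉ C \ B
18 ∈ (B ∩ C) and 18 ∉ (C \ B), so 18 ∈ (B ∩ C) ∪ (C \ B)
18 ∉ ((B ∩ C) ∪ (C \ B))^c since 18 ∈ ((B ∩ C) ∪ (C \ B))
18 ∈ A and 18 ∈ B, so 18 ∉ A \ B
18 ∉ (A \ B) and 18 ∈ B, so 18 ∈ (A \ B) △ B
18 ∉ ((B ∩ C) ∪ (C \ B))^c and 18 ∈ ((A \ B) △ B), so 18 ∈ ((B ∩ C) ∪ (C \ B))^c ∪ ((A \ B) △ B)
18 ∉ (((B ∩ C) ∪ (C \ B))^c ∪ ((A \ B) △ B))^c since 18 ∈ (((B ∩ C) ∪ (C \ B))^c ∪ ((A \ B) △ B))

No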